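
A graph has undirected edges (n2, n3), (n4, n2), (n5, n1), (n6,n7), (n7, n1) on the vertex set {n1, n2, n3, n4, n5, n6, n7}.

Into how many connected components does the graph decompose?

From n1: component {n1, n5, n6, n7}.
From n2: component {n2, n3, n4}.
That's 2 components.

2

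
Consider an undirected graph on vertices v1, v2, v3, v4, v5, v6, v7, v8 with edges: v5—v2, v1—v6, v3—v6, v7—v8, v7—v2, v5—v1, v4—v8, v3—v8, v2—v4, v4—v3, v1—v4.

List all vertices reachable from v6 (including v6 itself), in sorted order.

Start at v6.
Its neighbours: v1, v3.
Then their neighbours: v4, v5, v8.
Then next layer: v2, v7.
Every vertex is now reached.

v1, v2, v3, v4, v5, v6, v7, v8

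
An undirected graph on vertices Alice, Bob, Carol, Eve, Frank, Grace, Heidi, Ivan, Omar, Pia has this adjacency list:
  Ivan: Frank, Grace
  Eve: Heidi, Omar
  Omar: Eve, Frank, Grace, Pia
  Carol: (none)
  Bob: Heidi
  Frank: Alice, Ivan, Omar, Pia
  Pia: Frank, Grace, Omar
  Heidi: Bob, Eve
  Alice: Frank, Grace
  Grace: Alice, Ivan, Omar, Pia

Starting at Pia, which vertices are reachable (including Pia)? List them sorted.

Alice, Bob, Eve, Frank, Grace, Heidi, Ivan, Omar, Pia

Start at Pia.
Its neighbours: Frank, Grace, Omar.
Then their neighbours: Alice, Eve, Ivan.
Then next layer: Heidi.
Then next layer: Bob.
Nothing further is reachable.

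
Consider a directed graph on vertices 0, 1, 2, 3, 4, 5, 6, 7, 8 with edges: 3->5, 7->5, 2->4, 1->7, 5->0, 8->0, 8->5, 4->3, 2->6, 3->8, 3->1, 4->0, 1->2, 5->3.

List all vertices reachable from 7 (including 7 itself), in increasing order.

Start at 7.
Its neighbours: 5.
Then their neighbours: 0, 3.
Then next layer: 1, 8.
Then next layer: 2.
Then next layer: 4, 6.
Every vertex is now reached.

0, 1, 2, 3, 4, 5, 6, 7, 8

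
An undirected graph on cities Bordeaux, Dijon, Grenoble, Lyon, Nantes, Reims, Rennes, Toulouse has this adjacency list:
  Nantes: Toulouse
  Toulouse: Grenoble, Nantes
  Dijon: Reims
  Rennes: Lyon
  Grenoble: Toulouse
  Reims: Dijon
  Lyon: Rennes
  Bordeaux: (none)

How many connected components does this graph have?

4

From Bordeaux: component {Bordeaux}.
From Dijon: component {Dijon, Reims}.
From Grenoble: component {Grenoble, Nantes, Toulouse}.
From Lyon: component {Lyon, Rennes}.
That's 4 components.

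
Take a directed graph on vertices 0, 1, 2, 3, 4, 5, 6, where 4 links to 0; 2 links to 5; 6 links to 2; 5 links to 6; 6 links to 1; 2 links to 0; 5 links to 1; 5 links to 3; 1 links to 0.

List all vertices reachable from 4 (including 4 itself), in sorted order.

0, 4

Start at 4.
Its neighbours: 0.
Nothing further is reachable.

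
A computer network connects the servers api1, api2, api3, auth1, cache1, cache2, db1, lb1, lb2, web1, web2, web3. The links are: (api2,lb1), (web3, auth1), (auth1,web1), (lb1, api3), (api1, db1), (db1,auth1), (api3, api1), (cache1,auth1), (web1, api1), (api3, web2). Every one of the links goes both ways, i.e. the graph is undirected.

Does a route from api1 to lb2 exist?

No

Explore from api1.
Distance 1: reach api3, db1, web1.
Distance 2: reach auth1, lb1, web2.
Distance 3: reach api2, cache1, web3.
The search is exhausted without reaching lb2; it lies in a different component.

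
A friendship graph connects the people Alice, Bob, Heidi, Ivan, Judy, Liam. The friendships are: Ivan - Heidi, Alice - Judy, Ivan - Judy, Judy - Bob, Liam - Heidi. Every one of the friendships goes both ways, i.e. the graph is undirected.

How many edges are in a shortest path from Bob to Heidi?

Distance 0: Bob.
Distance 1: Judy.
Distance 2: Alice, Ivan.
Distance 3: Heidi — contains Heidi.

3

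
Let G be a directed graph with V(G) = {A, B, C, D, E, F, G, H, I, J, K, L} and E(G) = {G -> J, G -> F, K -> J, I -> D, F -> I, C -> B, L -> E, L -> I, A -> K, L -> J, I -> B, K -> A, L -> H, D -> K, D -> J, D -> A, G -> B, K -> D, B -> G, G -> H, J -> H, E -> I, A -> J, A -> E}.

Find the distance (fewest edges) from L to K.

Distance 0: L.
Distance 1: E, H, I, J.
Distance 2: B, D.
Distance 3: A, G, K — contains K.

3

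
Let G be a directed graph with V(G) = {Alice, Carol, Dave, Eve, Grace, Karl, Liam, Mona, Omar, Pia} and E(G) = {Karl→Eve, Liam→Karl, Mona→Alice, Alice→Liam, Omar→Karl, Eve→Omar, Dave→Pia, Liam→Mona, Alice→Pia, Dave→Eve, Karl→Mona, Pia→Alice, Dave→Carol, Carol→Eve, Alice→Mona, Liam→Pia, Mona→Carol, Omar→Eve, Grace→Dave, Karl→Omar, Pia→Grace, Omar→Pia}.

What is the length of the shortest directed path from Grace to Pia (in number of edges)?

Distance 0: Grace.
Distance 1: Dave.
Distance 2: Carol, Eve, Pia — contains Pia.

2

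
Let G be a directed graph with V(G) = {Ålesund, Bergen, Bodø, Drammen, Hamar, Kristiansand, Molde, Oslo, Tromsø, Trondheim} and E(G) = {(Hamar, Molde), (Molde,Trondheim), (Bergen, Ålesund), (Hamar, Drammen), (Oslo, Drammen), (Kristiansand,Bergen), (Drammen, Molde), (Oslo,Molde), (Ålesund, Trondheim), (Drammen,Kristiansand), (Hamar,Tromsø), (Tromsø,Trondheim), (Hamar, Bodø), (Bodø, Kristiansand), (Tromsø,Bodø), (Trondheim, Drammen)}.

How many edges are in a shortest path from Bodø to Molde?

6

Distance 0: Bodø.
Distance 1: Kristiansand.
Distance 2: Bergen.
Distance 3: Ålesund.
Distance 4: Trondheim.
Distance 5: Drammen.
Distance 6: Molde — contains Molde.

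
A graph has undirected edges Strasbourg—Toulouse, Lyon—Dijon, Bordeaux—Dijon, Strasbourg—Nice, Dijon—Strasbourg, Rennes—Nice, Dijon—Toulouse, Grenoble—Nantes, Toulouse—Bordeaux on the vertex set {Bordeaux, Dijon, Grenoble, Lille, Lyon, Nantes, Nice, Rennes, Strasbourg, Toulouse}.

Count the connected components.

3

From Bordeaux: component {Bordeaux, Dijon, Lyon, Nice, Rennes, Strasbourg, Toulouse}.
From Grenoble: component {Grenoble, Nantes}.
From Lille: component {Lille}.
That's 3 components.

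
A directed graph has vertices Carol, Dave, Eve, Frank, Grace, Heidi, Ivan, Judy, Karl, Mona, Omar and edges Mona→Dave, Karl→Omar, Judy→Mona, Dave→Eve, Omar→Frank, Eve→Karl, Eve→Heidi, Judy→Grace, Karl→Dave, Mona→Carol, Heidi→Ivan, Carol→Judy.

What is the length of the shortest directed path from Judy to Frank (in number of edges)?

6

Distance 0: Judy.
Distance 1: Grace, Mona.
Distance 2: Carol, Dave.
Distance 3: Eve.
Distance 4: Heidi, Karl.
Distance 5: Ivan, Omar.
Distance 6: Frank — contains Frank.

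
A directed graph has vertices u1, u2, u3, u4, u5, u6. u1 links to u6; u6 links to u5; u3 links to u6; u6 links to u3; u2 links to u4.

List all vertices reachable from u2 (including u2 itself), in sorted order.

u2, u4

Start at u2.
Its neighbours: u4.
Nothing further is reachable.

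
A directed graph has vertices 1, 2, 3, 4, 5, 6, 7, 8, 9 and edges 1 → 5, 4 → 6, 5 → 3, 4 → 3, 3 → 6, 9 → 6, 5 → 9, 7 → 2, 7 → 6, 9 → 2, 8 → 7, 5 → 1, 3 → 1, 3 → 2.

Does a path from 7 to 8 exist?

Explore from 7.
Distance 1: reach 2, 6.
The search from 7 is exhausted; no directed path reaches 8.

No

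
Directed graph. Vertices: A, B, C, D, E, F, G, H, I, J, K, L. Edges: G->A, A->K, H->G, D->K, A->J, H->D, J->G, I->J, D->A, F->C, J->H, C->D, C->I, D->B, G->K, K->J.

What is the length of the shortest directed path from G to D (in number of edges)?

4

Distance 0: G.
Distance 1: A, K.
Distance 2: J.
Distance 3: H.
Distance 4: D — contains D.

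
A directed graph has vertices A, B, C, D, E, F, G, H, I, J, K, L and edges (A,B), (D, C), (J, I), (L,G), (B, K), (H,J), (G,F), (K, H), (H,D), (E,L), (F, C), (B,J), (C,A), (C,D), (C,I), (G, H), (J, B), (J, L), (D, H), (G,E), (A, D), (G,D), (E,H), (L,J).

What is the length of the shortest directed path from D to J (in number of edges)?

2

Distance 0: D.
Distance 1: C, H.
Distance 2: A, I, J — contains J.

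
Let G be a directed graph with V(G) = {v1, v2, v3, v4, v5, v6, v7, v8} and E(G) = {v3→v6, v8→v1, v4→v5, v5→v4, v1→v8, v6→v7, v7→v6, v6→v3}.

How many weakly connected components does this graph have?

4

From v1: component {v1, v8}.
From v2: component {v2}.
From v3: component {v3, v6, v7}.
From v4: component {v4, v5}.
That's 4 components.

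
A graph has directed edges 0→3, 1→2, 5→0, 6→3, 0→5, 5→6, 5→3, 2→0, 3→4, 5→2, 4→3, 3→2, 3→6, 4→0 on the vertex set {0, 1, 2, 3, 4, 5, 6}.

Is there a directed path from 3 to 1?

No

Explore from 3.
Distance 1: reach 2, 4, 6.
Distance 2: reach 0.
Distance 3: reach 5.
The search from 3 is exhausted; no directed path reaches 1.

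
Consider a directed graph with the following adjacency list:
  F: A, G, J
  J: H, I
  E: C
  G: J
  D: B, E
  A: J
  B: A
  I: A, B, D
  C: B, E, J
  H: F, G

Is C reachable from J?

Explore from J.
Distance 1: reach H, I.
Distance 2: reach A, B, D, F, G.
Distance 3: reach E.
Distance 4: reach C.
Found C.

Yes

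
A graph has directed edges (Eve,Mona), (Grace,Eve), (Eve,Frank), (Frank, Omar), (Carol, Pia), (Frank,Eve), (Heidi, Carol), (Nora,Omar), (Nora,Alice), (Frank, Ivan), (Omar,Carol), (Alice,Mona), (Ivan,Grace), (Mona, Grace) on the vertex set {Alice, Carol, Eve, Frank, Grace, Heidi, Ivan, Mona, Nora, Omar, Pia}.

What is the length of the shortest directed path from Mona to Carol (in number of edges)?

Distance 0: Mona.
Distance 1: Grace.
Distance 2: Eve.
Distance 3: Frank.
Distance 4: Ivan, Omar.
Distance 5: Carol — contains Carol.

5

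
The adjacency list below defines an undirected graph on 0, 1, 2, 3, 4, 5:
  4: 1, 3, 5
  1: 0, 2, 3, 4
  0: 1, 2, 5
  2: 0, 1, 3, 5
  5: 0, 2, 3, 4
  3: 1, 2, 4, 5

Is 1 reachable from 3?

Yes

Explore from 3.
Distance 1: reach 1, 2, 4, 5.
Found 1.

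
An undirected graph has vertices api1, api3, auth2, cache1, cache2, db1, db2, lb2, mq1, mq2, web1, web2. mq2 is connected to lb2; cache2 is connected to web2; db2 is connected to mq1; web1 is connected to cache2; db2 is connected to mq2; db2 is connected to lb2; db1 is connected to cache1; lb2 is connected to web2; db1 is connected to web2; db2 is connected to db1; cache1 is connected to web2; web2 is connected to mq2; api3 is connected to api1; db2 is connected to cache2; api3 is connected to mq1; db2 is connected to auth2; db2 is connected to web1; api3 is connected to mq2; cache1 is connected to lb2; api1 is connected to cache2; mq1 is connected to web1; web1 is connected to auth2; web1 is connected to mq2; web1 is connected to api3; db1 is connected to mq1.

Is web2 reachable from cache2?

Yes

Explore from cache2.
Distance 1: reach api1, db2, web1, web2.
Found web2.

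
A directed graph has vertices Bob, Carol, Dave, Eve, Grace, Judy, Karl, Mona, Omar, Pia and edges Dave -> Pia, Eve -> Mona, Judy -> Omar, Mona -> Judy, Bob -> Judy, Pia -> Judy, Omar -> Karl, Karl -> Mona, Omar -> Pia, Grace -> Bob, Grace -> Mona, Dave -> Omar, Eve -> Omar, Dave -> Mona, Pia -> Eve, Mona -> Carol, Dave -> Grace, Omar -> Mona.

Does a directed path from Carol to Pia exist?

No

Carol has no outgoing edges, so nothing is reachable from it.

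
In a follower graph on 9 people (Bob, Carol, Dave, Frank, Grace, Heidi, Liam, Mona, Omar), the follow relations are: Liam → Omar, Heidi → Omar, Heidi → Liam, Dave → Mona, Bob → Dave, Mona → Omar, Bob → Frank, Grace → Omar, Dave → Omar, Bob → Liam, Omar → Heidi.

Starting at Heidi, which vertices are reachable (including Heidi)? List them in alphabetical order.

Start at Heidi.
Its neighbours: Liam, Omar.
Nothing further is reachable.

Heidi, Liam, Omar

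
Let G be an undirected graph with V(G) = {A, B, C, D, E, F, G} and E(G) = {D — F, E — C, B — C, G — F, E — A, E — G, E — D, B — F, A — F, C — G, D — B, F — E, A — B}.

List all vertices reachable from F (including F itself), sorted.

A, B, C, D, E, F, G

Start at F.
Its neighbours: A, B, D, E, G.
Then their neighbours: C.
Every vertex is now reached.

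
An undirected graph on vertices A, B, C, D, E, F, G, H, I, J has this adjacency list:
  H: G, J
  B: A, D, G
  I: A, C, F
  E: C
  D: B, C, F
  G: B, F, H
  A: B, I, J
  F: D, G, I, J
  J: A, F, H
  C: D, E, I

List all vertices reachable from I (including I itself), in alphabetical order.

A, B, C, D, E, F, G, H, I, J

Start at I.
Its neighbours: A, C, F.
Then their neighbours: B, D, E, G, J.
Then next layer: H.
Every vertex is now reached.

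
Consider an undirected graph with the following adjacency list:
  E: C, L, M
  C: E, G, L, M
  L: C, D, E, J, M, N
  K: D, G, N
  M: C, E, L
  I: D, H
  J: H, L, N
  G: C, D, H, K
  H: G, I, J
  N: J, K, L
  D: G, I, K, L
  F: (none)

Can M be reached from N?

Explore from N.
Distance 1: reach J, K, L.
Distance 2: reach C, D, E, G, H, M.
Found M.

Yes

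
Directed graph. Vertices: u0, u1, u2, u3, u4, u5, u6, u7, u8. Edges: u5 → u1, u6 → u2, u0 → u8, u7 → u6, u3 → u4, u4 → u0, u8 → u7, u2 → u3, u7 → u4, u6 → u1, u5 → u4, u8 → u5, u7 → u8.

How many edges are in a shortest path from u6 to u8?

5

Distance 0: u6.
Distance 1: u1, u2.
Distance 2: u3.
Distance 3: u4.
Distance 4: u0.
Distance 5: u8 — contains u8.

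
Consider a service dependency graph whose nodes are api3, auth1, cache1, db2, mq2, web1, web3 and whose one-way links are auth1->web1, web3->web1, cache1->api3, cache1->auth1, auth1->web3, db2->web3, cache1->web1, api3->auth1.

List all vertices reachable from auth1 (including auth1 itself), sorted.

Start at auth1.
Its neighbours: web1, web3.
Nothing further is reachable.

auth1, web1, web3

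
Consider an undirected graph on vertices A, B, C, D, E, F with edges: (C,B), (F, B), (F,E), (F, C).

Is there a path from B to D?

No

Explore from B.
Distance 1: reach C, F.
Distance 2: reach E.
The search is exhausted without reaching D; it lies in a different component.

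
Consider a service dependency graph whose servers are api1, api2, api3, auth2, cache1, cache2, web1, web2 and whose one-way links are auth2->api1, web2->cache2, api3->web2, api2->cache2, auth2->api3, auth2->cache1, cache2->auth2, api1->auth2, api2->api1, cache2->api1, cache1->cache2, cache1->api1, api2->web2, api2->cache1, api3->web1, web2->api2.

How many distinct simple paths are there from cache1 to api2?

cache1→api1→auth2→api3→web2→api2
cache1→cache2→api1→auth2→api3→web2→api2
cache1→cache2→auth2→api3→web2→api2

3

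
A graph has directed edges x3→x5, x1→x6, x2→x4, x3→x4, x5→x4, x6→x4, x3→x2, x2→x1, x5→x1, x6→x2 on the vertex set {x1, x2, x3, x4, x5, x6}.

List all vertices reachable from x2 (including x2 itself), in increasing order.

Start at x2.
Its neighbours: x1, x4.
Then their neighbours: x6.
Nothing further is reachable.

x1, x2, x4, x6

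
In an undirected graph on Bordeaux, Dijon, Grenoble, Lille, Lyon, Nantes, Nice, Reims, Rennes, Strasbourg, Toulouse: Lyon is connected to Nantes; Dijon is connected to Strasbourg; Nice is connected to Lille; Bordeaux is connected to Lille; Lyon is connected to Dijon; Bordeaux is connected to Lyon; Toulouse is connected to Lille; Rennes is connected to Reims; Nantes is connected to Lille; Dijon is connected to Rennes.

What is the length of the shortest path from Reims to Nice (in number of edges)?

Distance 0: Reims.
Distance 1: Rennes.
Distance 2: Dijon.
Distance 3: Lyon, Strasbourg.
Distance 4: Bordeaux, Nantes.
Distance 5: Lille.
Distance 6: Nice, Toulouse — contains Nice.

6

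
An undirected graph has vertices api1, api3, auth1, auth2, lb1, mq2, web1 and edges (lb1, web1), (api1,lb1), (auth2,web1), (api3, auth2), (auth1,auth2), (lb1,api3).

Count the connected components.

From api1: component {api1, api3, auth1, auth2, lb1, web1}.
From mq2: component {mq2}.
That's 2 components.

2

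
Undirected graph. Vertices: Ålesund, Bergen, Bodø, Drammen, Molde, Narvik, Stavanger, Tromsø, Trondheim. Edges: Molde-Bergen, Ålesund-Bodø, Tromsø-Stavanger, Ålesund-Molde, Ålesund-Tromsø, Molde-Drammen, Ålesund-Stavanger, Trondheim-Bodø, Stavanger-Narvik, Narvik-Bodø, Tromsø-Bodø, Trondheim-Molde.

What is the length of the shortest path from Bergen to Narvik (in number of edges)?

4

Distance 0: Bergen.
Distance 1: Molde.
Distance 2: Ålesund, Drammen, Trondheim.
Distance 3: Bodø, Stavanger, Tromsø.
Distance 4: Narvik — contains Narvik.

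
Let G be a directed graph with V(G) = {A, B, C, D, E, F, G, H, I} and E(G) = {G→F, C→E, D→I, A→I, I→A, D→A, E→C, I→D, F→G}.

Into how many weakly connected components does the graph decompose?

From A: component {A, D, I}.
From B: component {B}.
From C: component {C, E}.
From F: component {F, G}.
From H: component {H}.
That's 5 components.

5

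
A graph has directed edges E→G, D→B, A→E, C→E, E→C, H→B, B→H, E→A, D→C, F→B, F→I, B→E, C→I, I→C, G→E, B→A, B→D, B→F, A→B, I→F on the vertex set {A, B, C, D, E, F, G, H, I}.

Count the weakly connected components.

From A: component {A, B, C, D, E, F, G, H, I}.
That's 1 component.

1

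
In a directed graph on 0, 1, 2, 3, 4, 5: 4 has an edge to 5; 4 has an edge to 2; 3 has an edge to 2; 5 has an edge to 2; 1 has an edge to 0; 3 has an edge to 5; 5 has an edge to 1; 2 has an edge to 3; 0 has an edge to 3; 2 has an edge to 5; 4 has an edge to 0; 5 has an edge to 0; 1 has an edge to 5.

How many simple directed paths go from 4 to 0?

4→0
4→2→3→5→0
4→2→3→5→1→0
4→2→5→0
4→2→5→1→0
4→5→0
4→5→1→0

7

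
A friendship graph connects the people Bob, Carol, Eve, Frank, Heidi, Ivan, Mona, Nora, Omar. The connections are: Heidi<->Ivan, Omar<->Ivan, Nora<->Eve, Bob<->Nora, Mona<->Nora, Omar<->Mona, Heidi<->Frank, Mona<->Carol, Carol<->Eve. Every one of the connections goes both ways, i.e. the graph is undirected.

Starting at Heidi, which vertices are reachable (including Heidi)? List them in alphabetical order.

Bob, Carol, Eve, Frank, Heidi, Ivan, Mona, Nora, Omar

Start at Heidi.
Its neighbours: Frank, Ivan.
Then their neighbours: Omar.
Then next layer: Mona.
Then next layer: Carol, Nora.
Then next layer: Bob, Eve.
Every vertex is now reached.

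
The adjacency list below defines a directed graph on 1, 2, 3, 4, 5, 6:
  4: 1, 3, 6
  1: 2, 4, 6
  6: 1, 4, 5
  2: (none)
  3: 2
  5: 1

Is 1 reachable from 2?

2 has no outgoing edges, so nothing is reachable from it.

No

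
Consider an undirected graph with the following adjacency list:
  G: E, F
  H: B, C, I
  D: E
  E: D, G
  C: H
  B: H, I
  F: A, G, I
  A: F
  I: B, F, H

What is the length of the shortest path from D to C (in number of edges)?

6

Distance 0: D.
Distance 1: E.
Distance 2: G.
Distance 3: F.
Distance 4: A, I.
Distance 5: B, H.
Distance 6: C — contains C.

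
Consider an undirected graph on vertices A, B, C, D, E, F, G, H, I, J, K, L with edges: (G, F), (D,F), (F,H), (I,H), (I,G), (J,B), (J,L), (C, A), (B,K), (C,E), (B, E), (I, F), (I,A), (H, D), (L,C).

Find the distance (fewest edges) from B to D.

6

Distance 0: B.
Distance 1: E, J, K.
Distance 2: C, L.
Distance 3: A.
Distance 4: I.
Distance 5: F, G, H.
Distance 6: D — contains D.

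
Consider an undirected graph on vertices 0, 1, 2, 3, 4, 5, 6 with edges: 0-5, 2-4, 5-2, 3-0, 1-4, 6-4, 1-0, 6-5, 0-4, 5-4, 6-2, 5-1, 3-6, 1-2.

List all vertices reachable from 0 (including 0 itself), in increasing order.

0, 1, 2, 3, 4, 5, 6

Start at 0.
Its neighbours: 1, 3, 4, 5.
Then their neighbours: 2, 6.
Every vertex is now reached.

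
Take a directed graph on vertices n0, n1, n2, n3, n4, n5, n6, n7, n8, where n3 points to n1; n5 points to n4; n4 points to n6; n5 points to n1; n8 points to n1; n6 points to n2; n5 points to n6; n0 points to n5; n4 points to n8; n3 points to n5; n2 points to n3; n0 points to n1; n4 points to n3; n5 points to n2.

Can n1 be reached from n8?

Explore from n8.
Distance 1: reach n1.
Found n1.

Yes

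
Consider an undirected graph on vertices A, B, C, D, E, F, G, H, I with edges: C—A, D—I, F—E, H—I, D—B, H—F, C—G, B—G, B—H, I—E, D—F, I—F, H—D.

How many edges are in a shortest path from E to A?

6

Distance 0: E.
Distance 1: F, I.
Distance 2: D, H.
Distance 3: B.
Distance 4: G.
Distance 5: C.
Distance 6: A — contains A.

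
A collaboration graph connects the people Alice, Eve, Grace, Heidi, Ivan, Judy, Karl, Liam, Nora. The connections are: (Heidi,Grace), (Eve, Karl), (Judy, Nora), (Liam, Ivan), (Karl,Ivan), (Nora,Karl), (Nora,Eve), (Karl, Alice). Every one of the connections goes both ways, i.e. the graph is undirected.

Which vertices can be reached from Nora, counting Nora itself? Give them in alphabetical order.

Start at Nora.
Its neighbours: Eve, Judy, Karl.
Then their neighbours: Alice, Ivan.
Then next layer: Liam.
Nothing further is reachable.

Alice, Eve, Ivan, Judy, Karl, Liam, Nora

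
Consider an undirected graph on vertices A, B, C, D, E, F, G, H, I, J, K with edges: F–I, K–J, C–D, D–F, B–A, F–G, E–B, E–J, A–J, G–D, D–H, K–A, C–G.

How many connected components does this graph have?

From A: component {A, B, E, J, K}.
From C: component {C, D, F, G, H, I}.
That's 2 components.

2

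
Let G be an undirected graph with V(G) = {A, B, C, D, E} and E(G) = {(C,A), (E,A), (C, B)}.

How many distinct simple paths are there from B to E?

1

B–C–A–E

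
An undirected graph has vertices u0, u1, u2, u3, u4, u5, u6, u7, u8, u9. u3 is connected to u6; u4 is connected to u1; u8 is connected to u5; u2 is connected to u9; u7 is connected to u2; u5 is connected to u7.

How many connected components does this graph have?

4

From u0: component {u0}.
From u1: component {u1, u4}.
From u2: component {u2, u5, u7, u8, u9}.
From u3: component {u3, u6}.
That's 4 components.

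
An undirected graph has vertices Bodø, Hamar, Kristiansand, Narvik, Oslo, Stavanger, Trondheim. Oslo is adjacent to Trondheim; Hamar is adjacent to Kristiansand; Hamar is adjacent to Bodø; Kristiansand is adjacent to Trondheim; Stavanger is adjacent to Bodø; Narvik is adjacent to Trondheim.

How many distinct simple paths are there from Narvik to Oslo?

Narvik–Trondheim–Oslo

1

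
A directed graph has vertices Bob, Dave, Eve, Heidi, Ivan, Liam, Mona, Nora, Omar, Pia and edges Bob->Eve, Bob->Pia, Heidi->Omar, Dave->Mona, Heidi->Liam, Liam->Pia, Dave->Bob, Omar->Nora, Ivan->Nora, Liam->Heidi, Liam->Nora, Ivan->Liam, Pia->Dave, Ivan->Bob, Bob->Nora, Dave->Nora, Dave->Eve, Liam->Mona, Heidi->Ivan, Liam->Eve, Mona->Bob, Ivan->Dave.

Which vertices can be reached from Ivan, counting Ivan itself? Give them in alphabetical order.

Bob, Dave, Eve, Heidi, Ivan, Liam, Mona, Nora, Omar, Pia

Start at Ivan.
Its neighbours: Bob, Dave, Liam, Nora.
Then their neighbours: Eve, Heidi, Mona, Pia.
Then next layer: Omar.
Every vertex is now reached.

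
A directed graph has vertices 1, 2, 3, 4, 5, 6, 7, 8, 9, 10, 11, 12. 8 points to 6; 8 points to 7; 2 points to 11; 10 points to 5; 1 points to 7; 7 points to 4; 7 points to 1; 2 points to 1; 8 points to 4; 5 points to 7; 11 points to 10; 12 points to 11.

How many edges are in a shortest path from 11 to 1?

Distance 0: 11.
Distance 1: 10.
Distance 2: 5.
Distance 3: 7.
Distance 4: 1, 4 — contains 1.

4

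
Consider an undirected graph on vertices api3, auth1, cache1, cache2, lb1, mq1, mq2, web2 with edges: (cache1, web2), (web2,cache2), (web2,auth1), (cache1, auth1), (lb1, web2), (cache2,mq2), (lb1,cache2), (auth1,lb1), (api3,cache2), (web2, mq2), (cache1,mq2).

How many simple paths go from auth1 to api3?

14

auth1–cache1–mq2–cache2–api3
auth1–cache1–mq2–web2–cache2–api3
auth1–cache1–mq2–web2–lb1–cache2–api3
auth1–cache1–web2–cache2–api3
auth1–cache1–web2–lb1–cache2–api3
auth1–cache1–web2–mq2–cache2–api3
auth1–lb1–cache2–api3
auth1–lb1–web2–cache1–mq2–cache2–api3
auth1–lb1–web2–cache2–api3
auth1–lb1–web2–mq2–cache2–api3
auth1–web2–cache1–mq2–cache2–api3
auth1–web2–cache2–api3
auth1–web2–lb1–cache2–api3
auth1–web2–mq2–cache2–api3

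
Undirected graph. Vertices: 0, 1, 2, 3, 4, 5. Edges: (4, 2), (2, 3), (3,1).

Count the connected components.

From 0: component {0}.
From 1: component {1, 2, 3, 4}.
From 5: component {5}.
That's 3 components.

3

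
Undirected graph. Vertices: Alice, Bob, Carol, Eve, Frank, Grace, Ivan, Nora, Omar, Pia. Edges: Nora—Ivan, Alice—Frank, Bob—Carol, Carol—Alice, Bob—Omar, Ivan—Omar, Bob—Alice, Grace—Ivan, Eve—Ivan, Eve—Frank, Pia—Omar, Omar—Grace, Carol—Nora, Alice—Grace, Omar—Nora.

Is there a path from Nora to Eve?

Explore from Nora.
Distance 1: reach Carol, Ivan, Omar.
Distance 2: reach Alice, Bob, Eve, Grace, Pia.
Found Eve.

Yes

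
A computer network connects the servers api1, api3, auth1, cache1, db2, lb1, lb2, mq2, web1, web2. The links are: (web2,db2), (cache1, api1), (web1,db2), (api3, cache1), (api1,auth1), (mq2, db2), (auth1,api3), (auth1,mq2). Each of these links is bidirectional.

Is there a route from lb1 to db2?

No

lb1 has no edges, so nothing is reachable from it.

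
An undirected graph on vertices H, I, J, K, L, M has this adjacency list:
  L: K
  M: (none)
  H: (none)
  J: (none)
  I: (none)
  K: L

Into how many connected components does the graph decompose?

From H: component {H}.
From I: component {I}.
From J: component {J}.
From K: component {K, L}.
From M: component {M}.
That's 5 components.

5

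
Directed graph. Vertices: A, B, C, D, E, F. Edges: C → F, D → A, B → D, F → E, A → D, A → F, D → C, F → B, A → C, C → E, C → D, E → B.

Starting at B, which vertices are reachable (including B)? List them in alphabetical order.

A, B, C, D, E, F

Start at B.
Its neighbours: D.
Then their neighbours: A, C.
Then next layer: E, F.
Every vertex is now reached.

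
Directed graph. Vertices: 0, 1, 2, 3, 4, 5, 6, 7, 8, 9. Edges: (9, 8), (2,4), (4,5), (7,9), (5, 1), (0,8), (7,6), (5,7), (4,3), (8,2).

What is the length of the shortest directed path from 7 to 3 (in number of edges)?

5

Distance 0: 7.
Distance 1: 6, 9.
Distance 2: 8.
Distance 3: 2.
Distance 4: 4.
Distance 5: 3, 5 — contains 3.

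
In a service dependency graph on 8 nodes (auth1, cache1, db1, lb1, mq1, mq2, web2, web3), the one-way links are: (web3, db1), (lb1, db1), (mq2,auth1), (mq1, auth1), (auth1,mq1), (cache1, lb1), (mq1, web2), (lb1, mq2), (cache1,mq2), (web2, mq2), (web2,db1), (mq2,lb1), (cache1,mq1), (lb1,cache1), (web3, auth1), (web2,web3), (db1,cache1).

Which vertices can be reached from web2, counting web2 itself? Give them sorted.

auth1, cache1, db1, lb1, mq1, mq2, web2, web3

Start at web2.
Its neighbours: db1, mq2, web3.
Then their neighbours: auth1, cache1, lb1.
Then next layer: mq1.
Every vertex is now reached.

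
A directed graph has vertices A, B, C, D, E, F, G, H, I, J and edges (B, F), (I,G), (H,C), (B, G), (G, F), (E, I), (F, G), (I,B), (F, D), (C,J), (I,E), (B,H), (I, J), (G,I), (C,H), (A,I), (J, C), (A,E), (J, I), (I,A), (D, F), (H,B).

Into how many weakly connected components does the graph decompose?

From A: component {A, B, C, D, E, F, G, H, I, J}.
That's 1 component.

1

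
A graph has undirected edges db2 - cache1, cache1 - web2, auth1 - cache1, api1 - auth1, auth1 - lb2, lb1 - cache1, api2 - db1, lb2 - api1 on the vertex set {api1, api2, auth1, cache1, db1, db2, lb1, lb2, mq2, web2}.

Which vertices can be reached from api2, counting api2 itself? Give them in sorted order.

api2, db1

Start at api2.
Its neighbours: db1.
Nothing further is reachable.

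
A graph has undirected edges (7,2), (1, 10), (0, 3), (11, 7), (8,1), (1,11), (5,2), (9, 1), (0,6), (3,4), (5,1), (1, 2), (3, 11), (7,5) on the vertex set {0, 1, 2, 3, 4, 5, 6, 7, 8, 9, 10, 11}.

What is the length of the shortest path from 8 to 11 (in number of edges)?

Distance 0: 8.
Distance 1: 1.
Distance 2: 2, 5, 9, 10, 11 — contains 11.

2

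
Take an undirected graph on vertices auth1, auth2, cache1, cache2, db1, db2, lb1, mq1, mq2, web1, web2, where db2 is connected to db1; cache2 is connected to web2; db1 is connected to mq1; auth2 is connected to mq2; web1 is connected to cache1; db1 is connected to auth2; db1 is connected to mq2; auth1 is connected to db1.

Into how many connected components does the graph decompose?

From auth1: component {auth1, auth2, db1, db2, mq1, mq2}.
From cache1: component {cache1, web1}.
From cache2: component {cache2, web2}.
From lb1: component {lb1}.
That's 4 components.

4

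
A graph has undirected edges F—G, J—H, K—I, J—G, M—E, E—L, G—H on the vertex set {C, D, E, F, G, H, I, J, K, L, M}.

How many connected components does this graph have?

5

From C: component {C}.
From D: component {D}.
From E: component {E, L, M}.
From F: component {F, G, H, J}.
From I: component {I, K}.
That's 5 components.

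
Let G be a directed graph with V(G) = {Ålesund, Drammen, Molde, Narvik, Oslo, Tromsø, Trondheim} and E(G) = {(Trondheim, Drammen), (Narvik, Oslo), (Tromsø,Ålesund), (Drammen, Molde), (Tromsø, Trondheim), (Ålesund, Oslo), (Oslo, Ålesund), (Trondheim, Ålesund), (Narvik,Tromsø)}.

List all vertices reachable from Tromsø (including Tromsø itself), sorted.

Ålesund, Drammen, Molde, Oslo, Tromsø, Trondheim

Start at Tromsø.
Its neighbours: Ålesund, Trondheim.
Then their neighbours: Drammen, Oslo.
Then next layer: Molde.
Nothing further is reachable.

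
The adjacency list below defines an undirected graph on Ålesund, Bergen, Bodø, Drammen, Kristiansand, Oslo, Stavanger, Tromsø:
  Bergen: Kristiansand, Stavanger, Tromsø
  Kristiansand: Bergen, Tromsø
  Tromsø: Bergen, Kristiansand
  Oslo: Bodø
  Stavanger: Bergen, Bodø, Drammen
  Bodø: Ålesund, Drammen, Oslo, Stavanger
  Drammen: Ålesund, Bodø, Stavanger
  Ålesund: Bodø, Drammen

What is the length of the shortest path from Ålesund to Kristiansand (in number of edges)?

Distance 0: Ålesund.
Distance 1: Bodø, Drammen.
Distance 2: Oslo, Stavanger.
Distance 3: Bergen.
Distance 4: Kristiansand, Tromsø — contains Kristiansand.

4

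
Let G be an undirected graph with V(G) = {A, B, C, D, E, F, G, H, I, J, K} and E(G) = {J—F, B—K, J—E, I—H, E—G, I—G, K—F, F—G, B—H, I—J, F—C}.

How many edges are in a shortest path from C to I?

Distance 0: C.
Distance 1: F.
Distance 2: G, J, K.
Distance 3: B, E, I — contains I.

3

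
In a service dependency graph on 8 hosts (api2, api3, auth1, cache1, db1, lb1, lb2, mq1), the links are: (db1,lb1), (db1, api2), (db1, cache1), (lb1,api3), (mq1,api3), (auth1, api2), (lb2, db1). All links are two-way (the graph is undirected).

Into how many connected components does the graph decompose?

1

From api2: component {api2, api3, auth1, cache1, db1, lb1, lb2, mq1}.
That's 1 component.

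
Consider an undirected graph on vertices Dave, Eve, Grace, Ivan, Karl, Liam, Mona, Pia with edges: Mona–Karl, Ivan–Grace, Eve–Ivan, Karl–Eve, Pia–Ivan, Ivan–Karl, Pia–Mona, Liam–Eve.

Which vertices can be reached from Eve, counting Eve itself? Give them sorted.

Eve, Grace, Ivan, Karl, Liam, Mona, Pia

Start at Eve.
Its neighbours: Ivan, Karl, Liam.
Then their neighbours: Grace, Mona, Pia.
Nothing further is reachable.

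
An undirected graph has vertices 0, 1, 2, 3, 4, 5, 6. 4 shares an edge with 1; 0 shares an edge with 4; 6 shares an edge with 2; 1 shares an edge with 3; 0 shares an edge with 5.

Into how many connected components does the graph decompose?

From 0: component {0, 1, 3, 4, 5}.
From 2: component {2, 6}.
That's 2 components.

2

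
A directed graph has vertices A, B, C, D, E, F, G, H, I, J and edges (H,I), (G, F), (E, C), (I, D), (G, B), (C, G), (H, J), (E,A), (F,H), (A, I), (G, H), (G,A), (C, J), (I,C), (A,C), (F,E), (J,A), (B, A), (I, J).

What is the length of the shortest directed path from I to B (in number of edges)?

Distance 0: I.
Distance 1: C, D, J.
Distance 2: A, G.
Distance 3: B, F, H — contains B.

3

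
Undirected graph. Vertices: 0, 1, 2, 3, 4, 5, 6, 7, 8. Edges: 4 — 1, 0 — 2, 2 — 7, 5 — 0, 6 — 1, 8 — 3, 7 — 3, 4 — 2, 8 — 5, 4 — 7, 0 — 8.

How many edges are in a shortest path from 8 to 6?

Distance 0: 8.
Distance 1: 0, 3, 5.
Distance 2: 2, 7.
Distance 3: 4.
Distance 4: 1.
Distance 5: 6 — contains 6.

5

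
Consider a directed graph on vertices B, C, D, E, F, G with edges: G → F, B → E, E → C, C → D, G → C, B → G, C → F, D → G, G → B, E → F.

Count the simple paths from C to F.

C→D→G→B→E→F
C→D→G→F
C→F

3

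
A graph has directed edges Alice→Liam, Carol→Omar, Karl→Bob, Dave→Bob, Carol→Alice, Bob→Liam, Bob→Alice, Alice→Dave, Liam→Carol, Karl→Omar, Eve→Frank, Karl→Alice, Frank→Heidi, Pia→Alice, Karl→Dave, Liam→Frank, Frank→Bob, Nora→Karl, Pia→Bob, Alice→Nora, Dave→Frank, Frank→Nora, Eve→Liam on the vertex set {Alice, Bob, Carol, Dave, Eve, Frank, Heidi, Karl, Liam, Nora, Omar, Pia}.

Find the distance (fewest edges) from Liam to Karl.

Distance 0: Liam.
Distance 1: Carol, Frank.
Distance 2: Alice, Bob, Heidi, Nora, Omar.
Distance 3: Dave, Karl — contains Karl.

3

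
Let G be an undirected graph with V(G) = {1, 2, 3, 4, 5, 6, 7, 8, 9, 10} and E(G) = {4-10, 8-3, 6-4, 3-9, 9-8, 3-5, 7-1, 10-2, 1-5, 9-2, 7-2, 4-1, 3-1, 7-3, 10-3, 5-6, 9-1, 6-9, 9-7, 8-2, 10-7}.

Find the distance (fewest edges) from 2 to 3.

2

Distance 0: 2.
Distance 1: 7, 8, 9, 10.
Distance 2: 1, 3, 4, 6 — contains 3.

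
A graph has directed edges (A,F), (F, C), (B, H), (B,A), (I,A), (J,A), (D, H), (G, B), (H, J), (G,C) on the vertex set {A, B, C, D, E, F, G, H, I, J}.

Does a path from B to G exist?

No

Explore from B.
Distance 1: reach A, H.
Distance 2: reach F, J.
Distance 3: reach C.
The search from B is exhausted; no directed path reaches G.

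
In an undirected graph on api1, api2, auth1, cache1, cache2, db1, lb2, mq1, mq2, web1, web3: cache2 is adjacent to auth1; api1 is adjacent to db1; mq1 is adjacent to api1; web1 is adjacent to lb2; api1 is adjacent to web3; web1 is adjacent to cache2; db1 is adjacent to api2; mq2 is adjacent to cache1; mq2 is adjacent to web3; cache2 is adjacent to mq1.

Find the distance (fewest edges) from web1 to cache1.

6

Distance 0: web1.
Distance 1: cache2, lb2.
Distance 2: auth1, mq1.
Distance 3: api1.
Distance 4: db1, web3.
Distance 5: api2, mq2.
Distance 6: cache1 — contains cache1.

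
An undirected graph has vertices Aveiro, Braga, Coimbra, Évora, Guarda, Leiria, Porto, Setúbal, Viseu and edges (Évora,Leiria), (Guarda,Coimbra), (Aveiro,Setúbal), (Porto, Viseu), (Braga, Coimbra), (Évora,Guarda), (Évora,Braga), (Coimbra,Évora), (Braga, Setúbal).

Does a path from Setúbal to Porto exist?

Explore from Setúbal.
Distance 1: reach Aveiro, Braga.
Distance 2: reach Coimbra, Évora.
Distance 3: reach Guarda, Leiria.
The search is exhausted without reaching Porto; it lies in a different component.

No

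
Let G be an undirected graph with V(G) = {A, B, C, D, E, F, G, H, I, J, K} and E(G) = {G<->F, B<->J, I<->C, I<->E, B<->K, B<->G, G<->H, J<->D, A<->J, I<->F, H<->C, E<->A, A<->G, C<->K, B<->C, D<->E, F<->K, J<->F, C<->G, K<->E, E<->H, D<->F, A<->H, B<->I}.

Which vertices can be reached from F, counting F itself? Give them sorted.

A, B, C, D, E, F, G, H, I, J, K

Start at F.
Its neighbours: D, G, I, J, K.
Then their neighbours: A, B, C, E, H.
Every vertex is now reached.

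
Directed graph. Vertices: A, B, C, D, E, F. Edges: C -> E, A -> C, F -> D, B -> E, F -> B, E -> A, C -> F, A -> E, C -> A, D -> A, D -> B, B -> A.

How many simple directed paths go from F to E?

8

F→B→A→C→E
F→B→A→E
F→B→E
F→D→A→C→E
F→D→A→E
F→D→B→A→C→E
F→D→B→A→E
F→D→B→E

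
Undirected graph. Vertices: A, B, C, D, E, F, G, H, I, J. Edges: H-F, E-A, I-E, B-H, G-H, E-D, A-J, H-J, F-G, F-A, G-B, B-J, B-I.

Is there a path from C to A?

C has no edges, so nothing is reachable from it.

No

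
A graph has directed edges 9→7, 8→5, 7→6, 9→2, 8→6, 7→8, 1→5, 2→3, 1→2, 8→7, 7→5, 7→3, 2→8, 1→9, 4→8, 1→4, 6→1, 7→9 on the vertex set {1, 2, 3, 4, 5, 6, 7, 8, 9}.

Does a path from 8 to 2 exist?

Explore from 8.
Distance 1: reach 5, 6, 7.
Distance 2: reach 1, 3, 9.
Distance 3: reach 2, 4.
Found 2.

Yes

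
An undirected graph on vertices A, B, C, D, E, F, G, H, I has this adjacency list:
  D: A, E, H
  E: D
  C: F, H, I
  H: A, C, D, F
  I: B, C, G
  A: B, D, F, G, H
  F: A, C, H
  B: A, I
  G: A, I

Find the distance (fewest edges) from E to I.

4

Distance 0: E.
Distance 1: D.
Distance 2: A, H.
Distance 3: B, C, F, G.
Distance 4: I — contains I.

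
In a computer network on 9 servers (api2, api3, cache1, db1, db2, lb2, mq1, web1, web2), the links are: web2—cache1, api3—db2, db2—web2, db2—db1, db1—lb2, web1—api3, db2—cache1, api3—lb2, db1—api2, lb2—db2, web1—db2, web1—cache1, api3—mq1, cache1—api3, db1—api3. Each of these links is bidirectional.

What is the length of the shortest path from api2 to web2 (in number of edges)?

3

Distance 0: api2.
Distance 1: db1.
Distance 2: api3, db2, lb2.
Distance 3: cache1, mq1, web1, web2 — contains web2.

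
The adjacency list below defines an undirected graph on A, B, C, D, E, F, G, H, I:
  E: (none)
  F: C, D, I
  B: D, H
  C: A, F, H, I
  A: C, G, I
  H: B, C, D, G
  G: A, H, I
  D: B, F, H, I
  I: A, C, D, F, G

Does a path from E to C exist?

E has no edges, so nothing is reachable from it.

No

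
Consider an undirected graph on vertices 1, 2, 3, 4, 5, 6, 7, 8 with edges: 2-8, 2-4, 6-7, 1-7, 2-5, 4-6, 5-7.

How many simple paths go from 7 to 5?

7–5
7–6–4–2–5

2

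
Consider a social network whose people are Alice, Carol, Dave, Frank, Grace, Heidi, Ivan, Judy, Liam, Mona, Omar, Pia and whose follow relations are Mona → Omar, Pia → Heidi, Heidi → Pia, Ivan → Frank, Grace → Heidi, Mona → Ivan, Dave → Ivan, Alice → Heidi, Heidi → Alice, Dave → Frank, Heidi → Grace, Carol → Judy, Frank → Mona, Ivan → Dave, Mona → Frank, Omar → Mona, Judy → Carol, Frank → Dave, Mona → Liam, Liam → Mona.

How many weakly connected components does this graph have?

3

From Alice: component {Alice, Grace, Heidi, Pia}.
From Carol: component {Carol, Judy}.
From Dave: component {Dave, Frank, Ivan, Liam, Mona, Omar}.
That's 3 components.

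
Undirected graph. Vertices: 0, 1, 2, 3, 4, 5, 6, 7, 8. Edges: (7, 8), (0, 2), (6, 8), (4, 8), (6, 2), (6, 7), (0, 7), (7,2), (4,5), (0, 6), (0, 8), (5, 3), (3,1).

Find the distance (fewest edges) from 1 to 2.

Distance 0: 1.
Distance 1: 3.
Distance 2: 5.
Distance 3: 4.
Distance 4: 8.
Distance 5: 0, 6, 7.
Distance 6: 2 — contains 2.

6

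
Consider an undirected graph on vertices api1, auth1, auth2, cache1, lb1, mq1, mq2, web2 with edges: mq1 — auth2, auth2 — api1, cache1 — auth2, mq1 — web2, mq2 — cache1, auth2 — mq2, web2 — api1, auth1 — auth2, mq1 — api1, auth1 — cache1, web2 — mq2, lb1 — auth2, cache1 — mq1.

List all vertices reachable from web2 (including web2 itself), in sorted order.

api1, auth1, auth2, cache1, lb1, mq1, mq2, web2

Start at web2.
Its neighbours: api1, mq1, mq2.
Then their neighbours: auth2, cache1.
Then next layer: auth1, lb1.
Every vertex is now reached.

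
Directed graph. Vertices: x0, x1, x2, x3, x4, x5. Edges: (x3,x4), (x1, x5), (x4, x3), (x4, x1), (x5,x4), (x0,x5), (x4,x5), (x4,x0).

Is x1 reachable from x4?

Explore from x4.
Distance 1: reach x0, x1, x3, x5.
Found x1.

Yes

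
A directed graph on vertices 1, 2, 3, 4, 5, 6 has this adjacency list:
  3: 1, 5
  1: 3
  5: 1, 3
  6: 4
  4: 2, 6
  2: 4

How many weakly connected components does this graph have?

From 1: component {1, 3, 5}.
From 2: component {2, 4, 6}.
That's 2 components.

2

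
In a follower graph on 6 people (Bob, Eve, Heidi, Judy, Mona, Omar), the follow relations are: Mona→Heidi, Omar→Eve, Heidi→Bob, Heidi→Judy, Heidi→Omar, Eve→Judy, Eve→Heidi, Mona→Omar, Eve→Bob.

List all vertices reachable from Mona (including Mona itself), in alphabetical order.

Start at Mona.
Its neighbours: Heidi, Omar.
Then their neighbours: Bob, Eve, Judy.
Every vertex is now reached.

Bob, Eve, Heidi, Judy, Mona, Omar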